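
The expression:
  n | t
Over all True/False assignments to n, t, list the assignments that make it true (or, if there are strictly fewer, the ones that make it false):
is false only for:
  n=False, t=False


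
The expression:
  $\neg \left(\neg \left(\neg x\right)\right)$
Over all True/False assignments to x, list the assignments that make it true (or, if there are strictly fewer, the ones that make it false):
is true only for:
  x=False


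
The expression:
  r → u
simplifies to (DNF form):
u ∨ ¬r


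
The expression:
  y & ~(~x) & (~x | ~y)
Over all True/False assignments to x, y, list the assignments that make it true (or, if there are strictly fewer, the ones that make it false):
is never true.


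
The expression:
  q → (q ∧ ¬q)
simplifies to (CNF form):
¬q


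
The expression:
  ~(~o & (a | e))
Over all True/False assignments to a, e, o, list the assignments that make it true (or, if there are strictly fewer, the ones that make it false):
is false only for:
  a=False, e=True, o=False;
  a=True, e=False, o=False;
  a=True, e=True, o=False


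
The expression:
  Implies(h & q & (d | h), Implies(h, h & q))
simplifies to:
True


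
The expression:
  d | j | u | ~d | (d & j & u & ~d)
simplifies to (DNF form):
True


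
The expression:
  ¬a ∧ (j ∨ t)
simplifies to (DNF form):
(j ∧ ¬a) ∨ (t ∧ ¬a)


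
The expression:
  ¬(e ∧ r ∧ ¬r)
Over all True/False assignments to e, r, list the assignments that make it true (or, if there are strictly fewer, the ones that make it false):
is always true.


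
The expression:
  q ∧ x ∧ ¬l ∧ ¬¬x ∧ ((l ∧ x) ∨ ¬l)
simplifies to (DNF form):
q ∧ x ∧ ¬l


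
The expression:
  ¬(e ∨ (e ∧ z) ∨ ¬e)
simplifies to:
False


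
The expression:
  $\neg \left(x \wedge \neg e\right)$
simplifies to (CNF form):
$e \vee \neg x$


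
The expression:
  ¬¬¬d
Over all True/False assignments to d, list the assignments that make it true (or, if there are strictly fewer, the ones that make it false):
is true only for:
  d=False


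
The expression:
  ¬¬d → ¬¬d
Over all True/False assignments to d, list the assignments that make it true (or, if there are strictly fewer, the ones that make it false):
is always true.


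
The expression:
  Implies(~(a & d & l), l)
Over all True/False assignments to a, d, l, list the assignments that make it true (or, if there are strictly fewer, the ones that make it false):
is true only for:
  a=False, d=False, l=True;
  a=False, d=True, l=True;
  a=True, d=False, l=True;
  a=True, d=True, l=True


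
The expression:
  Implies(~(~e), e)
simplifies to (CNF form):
True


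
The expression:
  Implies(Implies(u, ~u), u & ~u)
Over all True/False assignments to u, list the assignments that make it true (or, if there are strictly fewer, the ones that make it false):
is true only for:
  u=True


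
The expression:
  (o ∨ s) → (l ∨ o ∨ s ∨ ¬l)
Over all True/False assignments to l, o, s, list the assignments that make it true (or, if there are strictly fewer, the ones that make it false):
is always true.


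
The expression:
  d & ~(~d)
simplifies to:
d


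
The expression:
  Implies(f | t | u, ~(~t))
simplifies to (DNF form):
t | (~f & ~u)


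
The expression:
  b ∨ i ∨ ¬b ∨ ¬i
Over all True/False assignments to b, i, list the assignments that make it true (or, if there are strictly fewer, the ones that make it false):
is always true.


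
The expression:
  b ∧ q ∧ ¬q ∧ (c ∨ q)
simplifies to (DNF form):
False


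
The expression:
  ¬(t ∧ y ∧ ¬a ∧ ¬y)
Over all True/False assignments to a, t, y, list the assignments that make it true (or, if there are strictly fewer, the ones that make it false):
is always true.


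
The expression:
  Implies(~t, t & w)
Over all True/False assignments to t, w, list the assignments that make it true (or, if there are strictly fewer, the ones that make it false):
is true only for:
  t=True, w=False;
  t=True, w=True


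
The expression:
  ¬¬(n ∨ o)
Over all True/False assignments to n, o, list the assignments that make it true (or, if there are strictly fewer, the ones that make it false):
is false only for:
  n=False, o=False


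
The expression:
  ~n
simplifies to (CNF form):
~n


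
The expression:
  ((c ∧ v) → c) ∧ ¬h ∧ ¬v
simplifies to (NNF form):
¬h ∧ ¬v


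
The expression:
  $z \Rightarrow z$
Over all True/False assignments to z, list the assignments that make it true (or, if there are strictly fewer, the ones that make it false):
is always true.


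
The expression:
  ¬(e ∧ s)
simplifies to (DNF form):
¬e ∨ ¬s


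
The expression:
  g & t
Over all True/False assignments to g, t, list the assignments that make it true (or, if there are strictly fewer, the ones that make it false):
is true only for:
  g=True, t=True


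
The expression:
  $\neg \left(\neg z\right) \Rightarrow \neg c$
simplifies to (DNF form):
$\neg c \vee \neg z$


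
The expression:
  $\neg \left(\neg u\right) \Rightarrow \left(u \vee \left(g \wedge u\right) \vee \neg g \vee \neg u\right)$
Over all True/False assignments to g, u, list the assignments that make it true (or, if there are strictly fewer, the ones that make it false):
is always true.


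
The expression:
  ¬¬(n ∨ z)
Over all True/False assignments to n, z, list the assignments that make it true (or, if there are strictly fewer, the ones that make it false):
is false only for:
  n=False, z=False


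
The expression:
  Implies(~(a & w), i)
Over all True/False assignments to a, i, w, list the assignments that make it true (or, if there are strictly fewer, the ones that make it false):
is false only for:
  a=False, i=False, w=False;
  a=False, i=False, w=True;
  a=True, i=False, w=False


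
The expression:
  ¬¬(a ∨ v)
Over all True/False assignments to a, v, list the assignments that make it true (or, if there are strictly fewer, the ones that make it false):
is false only for:
  a=False, v=False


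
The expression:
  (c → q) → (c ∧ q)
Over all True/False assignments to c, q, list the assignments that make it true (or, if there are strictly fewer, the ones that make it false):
is true only for:
  c=True, q=False;
  c=True, q=True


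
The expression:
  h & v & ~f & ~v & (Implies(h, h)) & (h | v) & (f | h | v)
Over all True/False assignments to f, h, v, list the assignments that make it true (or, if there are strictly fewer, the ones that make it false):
is never true.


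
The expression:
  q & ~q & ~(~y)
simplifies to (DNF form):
False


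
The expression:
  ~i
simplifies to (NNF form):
~i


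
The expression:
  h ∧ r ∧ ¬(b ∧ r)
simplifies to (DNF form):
h ∧ r ∧ ¬b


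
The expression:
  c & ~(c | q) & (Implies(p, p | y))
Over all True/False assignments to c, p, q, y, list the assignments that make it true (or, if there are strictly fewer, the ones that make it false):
is never true.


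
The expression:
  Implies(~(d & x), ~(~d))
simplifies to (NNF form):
d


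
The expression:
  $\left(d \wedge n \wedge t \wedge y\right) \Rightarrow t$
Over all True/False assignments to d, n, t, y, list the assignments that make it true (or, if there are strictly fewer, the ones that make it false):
is always true.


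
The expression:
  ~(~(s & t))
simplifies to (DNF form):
s & t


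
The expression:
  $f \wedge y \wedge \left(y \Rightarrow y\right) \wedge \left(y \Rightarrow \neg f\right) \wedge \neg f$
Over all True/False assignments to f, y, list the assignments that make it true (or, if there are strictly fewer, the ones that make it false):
is never true.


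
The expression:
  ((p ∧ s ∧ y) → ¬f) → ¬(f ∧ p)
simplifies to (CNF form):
(s ∨ ¬f ∨ ¬p) ∧ (y ∨ ¬f ∨ ¬p)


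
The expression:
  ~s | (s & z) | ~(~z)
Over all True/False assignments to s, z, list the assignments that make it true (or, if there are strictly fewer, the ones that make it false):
is false only for:
  s=True, z=False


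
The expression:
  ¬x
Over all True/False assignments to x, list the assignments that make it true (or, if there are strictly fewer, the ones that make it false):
is true only for:
  x=False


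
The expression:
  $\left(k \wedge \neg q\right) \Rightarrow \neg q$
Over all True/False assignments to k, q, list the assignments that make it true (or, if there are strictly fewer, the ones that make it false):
is always true.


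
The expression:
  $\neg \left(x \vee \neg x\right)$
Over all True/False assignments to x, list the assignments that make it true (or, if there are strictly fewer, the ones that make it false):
is never true.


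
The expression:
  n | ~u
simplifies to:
n | ~u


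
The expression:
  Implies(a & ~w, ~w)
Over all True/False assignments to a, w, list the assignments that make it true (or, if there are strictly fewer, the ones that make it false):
is always true.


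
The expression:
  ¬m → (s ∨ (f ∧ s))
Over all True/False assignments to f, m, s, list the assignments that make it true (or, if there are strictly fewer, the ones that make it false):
is false only for:
  f=False, m=False, s=False;
  f=True, m=False, s=False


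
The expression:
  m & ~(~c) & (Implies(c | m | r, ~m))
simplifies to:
False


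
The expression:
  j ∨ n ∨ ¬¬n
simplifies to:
j ∨ n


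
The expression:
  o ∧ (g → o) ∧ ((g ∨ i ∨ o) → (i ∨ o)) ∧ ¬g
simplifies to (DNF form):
o ∧ ¬g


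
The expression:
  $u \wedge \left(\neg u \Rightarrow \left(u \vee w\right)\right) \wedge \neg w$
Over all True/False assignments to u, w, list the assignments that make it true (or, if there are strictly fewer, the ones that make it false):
is true only for:
  u=True, w=False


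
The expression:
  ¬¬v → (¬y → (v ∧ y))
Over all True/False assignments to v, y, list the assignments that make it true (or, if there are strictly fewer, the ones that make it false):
is false only for:
  v=True, y=False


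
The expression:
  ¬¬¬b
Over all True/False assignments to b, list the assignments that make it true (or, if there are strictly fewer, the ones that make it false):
is true only for:
  b=False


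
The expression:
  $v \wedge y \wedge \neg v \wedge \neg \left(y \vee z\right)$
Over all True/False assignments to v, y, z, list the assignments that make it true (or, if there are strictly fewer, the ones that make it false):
is never true.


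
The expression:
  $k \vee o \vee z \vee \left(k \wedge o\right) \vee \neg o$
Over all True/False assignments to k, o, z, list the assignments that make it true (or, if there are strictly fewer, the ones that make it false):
is always true.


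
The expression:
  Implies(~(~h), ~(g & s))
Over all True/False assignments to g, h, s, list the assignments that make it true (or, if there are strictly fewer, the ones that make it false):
is false only for:
  g=True, h=True, s=True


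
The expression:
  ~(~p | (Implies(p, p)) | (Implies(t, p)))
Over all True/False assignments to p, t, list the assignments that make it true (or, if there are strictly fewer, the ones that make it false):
is never true.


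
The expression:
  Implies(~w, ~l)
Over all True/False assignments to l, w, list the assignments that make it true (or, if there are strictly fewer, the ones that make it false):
is false only for:
  l=True, w=False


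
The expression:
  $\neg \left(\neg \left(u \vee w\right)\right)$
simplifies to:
$u \vee w$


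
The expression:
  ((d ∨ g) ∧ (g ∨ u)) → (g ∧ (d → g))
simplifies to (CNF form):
g ∨ ¬d ∨ ¬u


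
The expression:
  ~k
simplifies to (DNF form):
~k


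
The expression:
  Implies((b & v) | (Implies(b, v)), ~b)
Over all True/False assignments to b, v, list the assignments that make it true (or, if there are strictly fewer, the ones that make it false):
is false only for:
  b=True, v=True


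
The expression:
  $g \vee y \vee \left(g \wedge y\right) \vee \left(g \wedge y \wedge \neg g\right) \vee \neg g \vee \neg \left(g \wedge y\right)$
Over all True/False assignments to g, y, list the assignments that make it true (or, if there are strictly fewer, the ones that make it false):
is always true.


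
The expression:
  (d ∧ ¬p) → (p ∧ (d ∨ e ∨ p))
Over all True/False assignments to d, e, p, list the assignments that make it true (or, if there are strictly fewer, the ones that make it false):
is false only for:
  d=True, e=False, p=False;
  d=True, e=True, p=False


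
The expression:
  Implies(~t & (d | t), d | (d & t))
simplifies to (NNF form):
True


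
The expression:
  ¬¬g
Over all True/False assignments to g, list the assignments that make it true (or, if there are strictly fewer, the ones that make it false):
is true only for:
  g=True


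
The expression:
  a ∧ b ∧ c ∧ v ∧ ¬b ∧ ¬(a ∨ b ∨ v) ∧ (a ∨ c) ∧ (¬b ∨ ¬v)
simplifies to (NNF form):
False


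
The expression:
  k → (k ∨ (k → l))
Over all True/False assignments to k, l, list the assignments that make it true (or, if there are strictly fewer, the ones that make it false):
is always true.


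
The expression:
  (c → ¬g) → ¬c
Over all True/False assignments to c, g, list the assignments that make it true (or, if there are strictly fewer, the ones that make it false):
is false only for:
  c=True, g=False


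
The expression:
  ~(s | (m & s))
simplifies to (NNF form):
~s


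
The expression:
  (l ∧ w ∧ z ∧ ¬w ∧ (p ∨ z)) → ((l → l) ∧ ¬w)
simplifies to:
True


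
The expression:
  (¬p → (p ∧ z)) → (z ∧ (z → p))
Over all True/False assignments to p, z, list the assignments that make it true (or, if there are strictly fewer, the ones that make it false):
is false only for:
  p=True, z=False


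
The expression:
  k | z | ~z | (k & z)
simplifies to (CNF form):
True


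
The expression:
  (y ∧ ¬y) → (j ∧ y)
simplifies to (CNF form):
True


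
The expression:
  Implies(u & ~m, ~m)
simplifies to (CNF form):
True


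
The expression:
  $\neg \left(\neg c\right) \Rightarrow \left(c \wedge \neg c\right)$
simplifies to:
$\neg c$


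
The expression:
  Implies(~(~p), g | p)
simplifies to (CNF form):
True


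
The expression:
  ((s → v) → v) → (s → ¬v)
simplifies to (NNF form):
¬s ∨ ¬v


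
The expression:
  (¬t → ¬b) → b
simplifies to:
b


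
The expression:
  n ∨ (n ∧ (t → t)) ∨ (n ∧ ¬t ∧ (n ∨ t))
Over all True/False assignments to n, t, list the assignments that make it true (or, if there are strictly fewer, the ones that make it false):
is true only for:
  n=True, t=False;
  n=True, t=True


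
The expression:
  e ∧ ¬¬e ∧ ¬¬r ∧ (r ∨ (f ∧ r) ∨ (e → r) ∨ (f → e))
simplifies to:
e ∧ r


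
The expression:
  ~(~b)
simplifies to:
b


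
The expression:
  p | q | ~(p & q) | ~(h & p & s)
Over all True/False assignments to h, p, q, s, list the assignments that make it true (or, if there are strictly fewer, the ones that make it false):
is always true.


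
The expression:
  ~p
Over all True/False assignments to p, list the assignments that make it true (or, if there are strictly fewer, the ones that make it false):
is true only for:
  p=False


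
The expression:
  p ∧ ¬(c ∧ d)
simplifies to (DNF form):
(p ∧ ¬c) ∨ (p ∧ ¬d)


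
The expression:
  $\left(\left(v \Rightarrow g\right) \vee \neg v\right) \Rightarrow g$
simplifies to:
$g \vee v$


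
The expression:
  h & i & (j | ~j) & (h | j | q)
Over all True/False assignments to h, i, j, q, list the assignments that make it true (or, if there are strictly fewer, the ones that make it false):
is true only for:
  h=True, i=True, j=False, q=False;
  h=True, i=True, j=False, q=True;
  h=True, i=True, j=True, q=False;
  h=True, i=True, j=True, q=True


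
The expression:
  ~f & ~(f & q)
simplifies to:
~f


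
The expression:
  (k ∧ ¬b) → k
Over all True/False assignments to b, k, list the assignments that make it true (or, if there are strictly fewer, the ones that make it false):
is always true.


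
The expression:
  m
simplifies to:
m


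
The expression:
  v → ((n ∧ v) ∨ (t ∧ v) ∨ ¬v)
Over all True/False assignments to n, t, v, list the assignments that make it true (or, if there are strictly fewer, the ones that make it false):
is false only for:
  n=False, t=False, v=True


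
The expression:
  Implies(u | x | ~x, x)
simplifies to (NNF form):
x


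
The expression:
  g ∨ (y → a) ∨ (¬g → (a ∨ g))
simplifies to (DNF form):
a ∨ g ∨ ¬y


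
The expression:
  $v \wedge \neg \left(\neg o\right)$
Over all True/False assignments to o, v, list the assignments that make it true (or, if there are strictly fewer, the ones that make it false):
is true only for:
  o=True, v=True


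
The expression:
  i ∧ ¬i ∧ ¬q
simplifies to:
False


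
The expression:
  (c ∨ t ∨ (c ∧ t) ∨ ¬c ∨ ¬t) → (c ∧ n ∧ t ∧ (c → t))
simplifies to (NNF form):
c ∧ n ∧ t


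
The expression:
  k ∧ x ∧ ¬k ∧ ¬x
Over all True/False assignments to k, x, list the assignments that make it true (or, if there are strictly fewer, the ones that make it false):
is never true.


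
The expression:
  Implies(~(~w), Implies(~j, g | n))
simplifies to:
g | j | n | ~w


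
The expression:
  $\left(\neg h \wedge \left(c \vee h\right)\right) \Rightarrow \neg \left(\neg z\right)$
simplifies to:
$h \vee z \vee \neg c$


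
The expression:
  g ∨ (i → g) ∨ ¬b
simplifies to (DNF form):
g ∨ ¬b ∨ ¬i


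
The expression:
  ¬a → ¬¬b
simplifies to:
a ∨ b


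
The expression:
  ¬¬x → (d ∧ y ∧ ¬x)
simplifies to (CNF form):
¬x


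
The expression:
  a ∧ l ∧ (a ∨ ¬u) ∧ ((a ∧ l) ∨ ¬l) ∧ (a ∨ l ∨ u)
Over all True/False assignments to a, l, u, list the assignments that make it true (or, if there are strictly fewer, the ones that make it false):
is true only for:
  a=True, l=True, u=False;
  a=True, l=True, u=True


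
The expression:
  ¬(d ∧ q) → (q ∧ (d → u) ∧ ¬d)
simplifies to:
q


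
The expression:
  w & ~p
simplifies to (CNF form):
w & ~p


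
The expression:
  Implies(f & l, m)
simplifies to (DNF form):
m | ~f | ~l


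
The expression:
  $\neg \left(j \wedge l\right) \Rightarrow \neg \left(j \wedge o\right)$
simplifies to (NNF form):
$l \vee \neg j \vee \neg o$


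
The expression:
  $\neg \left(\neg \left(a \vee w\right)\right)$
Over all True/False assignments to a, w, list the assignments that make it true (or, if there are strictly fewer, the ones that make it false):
is false only for:
  a=False, w=False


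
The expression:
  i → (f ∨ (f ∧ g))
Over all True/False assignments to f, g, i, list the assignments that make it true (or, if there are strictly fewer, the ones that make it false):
is false only for:
  f=False, g=False, i=True;
  f=False, g=True, i=True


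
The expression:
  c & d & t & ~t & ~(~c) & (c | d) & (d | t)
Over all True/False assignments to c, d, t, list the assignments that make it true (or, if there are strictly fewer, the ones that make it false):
is never true.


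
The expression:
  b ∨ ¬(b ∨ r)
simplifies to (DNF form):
b ∨ ¬r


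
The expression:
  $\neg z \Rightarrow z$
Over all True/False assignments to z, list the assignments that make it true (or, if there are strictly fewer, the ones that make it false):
is true only for:
  z=True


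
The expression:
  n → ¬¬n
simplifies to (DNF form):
True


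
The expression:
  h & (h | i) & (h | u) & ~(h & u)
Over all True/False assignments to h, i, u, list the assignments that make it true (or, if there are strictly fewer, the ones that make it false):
is true only for:
  h=True, i=False, u=False;
  h=True, i=True, u=False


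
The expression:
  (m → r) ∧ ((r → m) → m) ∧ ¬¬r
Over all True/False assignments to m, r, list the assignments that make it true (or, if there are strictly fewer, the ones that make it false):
is true only for:
  m=False, r=True;
  m=True, r=True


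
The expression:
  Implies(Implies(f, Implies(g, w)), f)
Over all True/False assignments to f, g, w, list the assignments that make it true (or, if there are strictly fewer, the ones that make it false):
is true only for:
  f=True, g=False, w=False;
  f=True, g=False, w=True;
  f=True, g=True, w=False;
  f=True, g=True, w=True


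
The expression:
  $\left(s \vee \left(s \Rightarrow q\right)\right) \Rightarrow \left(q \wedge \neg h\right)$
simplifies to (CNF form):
$q \wedge \neg h$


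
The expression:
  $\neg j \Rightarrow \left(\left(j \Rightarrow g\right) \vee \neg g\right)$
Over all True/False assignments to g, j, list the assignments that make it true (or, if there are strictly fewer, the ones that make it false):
is always true.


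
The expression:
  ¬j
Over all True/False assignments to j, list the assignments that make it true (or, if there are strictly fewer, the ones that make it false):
is true only for:
  j=False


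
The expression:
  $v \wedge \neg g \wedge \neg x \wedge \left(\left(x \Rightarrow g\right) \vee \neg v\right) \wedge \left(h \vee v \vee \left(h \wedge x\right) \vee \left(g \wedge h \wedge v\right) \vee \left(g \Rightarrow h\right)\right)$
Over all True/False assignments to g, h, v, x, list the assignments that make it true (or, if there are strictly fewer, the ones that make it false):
is true only for:
  g=False, h=False, v=True, x=False;
  g=False, h=True, v=True, x=False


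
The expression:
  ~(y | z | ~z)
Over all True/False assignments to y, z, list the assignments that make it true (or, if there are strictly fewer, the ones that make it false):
is never true.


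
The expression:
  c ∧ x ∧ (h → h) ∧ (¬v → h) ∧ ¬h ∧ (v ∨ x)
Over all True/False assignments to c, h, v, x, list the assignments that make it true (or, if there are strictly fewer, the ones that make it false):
is true only for:
  c=True, h=False, v=True, x=True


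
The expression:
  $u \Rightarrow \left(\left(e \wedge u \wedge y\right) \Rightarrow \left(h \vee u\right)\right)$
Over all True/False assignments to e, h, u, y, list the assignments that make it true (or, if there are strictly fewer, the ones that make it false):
is always true.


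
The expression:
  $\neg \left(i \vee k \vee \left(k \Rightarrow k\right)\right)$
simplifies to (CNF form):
$\text{False}$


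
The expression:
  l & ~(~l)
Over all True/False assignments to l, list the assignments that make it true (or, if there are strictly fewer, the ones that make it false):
is true only for:
  l=True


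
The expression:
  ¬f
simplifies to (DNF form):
¬f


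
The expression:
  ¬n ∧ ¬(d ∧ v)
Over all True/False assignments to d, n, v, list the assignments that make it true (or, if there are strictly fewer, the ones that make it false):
is true only for:
  d=False, n=False, v=False;
  d=False, n=False, v=True;
  d=True, n=False, v=False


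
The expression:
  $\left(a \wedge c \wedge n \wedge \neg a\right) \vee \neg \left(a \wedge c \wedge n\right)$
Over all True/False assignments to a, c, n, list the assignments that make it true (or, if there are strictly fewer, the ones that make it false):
is false only for:
  a=True, c=True, n=True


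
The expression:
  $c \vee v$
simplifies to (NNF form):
$c \vee v$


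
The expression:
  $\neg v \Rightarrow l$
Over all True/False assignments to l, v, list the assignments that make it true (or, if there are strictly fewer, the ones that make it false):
is false only for:
  l=False, v=False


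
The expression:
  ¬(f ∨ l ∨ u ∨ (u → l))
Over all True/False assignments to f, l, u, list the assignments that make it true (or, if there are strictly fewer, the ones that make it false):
is never true.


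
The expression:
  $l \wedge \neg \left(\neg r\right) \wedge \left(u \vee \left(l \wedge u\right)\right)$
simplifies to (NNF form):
$l \wedge r \wedge u$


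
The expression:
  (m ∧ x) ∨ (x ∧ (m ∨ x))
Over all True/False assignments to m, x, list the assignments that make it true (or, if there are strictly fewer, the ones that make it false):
is true only for:
  m=False, x=True;
  m=True, x=True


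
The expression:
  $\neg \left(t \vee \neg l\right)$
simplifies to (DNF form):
$l \wedge \neg t$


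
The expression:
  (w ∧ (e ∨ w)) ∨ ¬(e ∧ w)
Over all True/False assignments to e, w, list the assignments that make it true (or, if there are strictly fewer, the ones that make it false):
is always true.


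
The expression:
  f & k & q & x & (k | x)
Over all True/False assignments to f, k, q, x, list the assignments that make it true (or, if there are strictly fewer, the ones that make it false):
is true only for:
  f=True, k=True, q=True, x=True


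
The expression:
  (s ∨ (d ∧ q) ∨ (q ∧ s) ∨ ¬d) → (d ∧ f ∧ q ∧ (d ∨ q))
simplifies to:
d ∧ (f ∨ ¬q) ∧ (q ∨ ¬s)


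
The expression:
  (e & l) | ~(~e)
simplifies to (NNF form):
e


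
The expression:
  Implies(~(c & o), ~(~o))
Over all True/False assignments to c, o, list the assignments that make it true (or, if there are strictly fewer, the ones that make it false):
is true only for:
  c=False, o=True;
  c=True, o=True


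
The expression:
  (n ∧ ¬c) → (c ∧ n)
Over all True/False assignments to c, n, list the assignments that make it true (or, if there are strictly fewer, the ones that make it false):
is false only for:
  c=False, n=True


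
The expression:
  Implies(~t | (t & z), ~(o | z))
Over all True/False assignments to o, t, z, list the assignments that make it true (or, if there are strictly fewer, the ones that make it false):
is true only for:
  o=False, t=False, z=False;
  o=False, t=True, z=False;
  o=True, t=True, z=False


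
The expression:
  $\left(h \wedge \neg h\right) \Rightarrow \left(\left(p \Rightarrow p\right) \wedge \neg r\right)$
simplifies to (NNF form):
$\text{True}$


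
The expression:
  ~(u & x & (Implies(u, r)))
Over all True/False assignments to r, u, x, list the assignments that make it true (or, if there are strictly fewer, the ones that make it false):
is false only for:
  r=True, u=True, x=True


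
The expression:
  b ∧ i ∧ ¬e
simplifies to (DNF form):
b ∧ i ∧ ¬e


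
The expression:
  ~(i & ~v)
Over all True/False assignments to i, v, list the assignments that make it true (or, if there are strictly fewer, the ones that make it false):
is false only for:
  i=True, v=False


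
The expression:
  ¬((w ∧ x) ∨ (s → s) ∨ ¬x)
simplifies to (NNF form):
False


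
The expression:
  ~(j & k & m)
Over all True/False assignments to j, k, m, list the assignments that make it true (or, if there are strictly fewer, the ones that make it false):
is false only for:
  j=True, k=True, m=True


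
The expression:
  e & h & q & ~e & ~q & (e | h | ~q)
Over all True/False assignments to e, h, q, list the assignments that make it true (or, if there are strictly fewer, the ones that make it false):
is never true.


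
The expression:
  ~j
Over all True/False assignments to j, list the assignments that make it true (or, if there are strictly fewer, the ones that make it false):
is true only for:
  j=False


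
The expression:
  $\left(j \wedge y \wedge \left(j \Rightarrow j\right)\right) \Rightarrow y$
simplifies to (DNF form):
$\text{True}$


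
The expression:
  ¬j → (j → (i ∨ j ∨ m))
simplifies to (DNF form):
True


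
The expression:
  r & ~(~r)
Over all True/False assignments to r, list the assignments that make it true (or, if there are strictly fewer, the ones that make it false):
is true only for:
  r=True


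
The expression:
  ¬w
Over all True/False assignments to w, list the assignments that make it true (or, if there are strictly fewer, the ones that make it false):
is true only for:
  w=False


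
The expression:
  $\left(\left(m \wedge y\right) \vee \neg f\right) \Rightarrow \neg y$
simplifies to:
$\left(f \wedge \neg m\right) \vee \neg y$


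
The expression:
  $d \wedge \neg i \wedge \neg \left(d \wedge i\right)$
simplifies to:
$d \wedge \neg i$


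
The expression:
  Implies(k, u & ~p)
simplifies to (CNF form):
(u | ~k) & (~k | ~p)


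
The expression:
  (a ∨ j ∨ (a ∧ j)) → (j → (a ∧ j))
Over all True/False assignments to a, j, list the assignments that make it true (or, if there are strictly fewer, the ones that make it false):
is false only for:
  a=False, j=True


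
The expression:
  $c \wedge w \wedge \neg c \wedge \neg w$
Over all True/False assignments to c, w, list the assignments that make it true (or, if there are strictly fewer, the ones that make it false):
is never true.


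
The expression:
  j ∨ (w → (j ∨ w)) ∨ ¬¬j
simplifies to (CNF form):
True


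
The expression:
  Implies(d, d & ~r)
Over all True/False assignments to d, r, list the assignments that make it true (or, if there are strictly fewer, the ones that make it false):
is false only for:
  d=True, r=True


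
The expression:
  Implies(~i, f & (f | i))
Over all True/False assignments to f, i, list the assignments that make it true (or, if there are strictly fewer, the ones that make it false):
is false only for:
  f=False, i=False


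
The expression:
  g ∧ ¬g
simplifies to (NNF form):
False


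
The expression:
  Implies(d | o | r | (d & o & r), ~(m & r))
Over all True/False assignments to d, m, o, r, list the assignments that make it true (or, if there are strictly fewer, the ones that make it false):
is false only for:
  d=False, m=True, o=False, r=True;
  d=False, m=True, o=True, r=True;
  d=True, m=True, o=False, r=True;
  d=True, m=True, o=True, r=True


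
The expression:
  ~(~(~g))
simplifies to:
~g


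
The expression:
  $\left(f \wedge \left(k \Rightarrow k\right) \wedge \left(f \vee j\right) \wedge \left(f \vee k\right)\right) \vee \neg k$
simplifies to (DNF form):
$f \vee \neg k$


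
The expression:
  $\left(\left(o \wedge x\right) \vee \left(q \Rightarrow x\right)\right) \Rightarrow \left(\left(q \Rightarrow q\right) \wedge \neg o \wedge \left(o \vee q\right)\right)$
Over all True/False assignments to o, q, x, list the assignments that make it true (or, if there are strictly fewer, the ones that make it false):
is true only for:
  o=False, q=True, x=False;
  o=False, q=True, x=True;
  o=True, q=True, x=False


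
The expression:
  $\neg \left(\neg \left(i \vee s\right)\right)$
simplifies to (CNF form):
$i \vee s$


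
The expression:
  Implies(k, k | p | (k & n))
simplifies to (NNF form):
True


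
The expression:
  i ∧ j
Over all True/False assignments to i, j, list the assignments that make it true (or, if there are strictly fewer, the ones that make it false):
is true only for:
  i=True, j=True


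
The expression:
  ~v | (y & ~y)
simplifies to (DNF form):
~v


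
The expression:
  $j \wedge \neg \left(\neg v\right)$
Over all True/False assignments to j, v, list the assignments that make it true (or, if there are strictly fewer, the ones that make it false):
is true only for:
  j=True, v=True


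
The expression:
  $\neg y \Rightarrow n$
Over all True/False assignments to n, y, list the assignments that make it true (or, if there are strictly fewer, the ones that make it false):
is false only for:
  n=False, y=False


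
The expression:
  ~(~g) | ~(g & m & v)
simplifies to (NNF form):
True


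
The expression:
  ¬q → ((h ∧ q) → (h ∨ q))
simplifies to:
True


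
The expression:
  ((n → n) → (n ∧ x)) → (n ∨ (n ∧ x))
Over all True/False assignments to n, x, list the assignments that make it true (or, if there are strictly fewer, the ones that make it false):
is always true.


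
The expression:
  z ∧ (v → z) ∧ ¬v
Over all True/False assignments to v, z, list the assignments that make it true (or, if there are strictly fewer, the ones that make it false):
is true only for:
  v=False, z=True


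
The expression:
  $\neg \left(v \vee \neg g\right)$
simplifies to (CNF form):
$g \wedge \neg v$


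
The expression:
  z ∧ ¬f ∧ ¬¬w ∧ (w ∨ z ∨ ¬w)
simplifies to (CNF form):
w ∧ z ∧ ¬f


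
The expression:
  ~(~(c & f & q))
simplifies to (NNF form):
c & f & q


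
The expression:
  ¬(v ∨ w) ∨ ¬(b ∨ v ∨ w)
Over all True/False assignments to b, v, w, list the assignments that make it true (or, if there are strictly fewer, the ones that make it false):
is true only for:
  b=False, v=False, w=False;
  b=True, v=False, w=False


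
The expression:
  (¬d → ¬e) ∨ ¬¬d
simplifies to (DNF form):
d ∨ ¬e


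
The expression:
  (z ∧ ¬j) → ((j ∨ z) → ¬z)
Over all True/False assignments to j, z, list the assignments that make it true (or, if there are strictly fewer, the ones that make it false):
is false only for:
  j=False, z=True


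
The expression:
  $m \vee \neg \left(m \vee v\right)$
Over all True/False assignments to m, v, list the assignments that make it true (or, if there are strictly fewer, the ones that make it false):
is false only for:
  m=False, v=True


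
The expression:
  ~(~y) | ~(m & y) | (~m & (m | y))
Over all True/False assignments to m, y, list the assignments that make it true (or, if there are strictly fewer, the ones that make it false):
is always true.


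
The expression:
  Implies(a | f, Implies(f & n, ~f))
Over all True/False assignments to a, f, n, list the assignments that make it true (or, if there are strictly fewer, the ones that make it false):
is false only for:
  a=False, f=True, n=True;
  a=True, f=True, n=True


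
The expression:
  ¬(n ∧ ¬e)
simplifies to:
e ∨ ¬n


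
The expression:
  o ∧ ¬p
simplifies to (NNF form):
o ∧ ¬p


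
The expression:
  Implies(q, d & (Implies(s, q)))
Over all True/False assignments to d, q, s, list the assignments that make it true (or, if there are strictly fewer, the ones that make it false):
is false only for:
  d=False, q=True, s=False;
  d=False, q=True, s=True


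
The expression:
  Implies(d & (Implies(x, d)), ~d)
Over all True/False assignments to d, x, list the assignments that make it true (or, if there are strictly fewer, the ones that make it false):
is true only for:
  d=False, x=False;
  d=False, x=True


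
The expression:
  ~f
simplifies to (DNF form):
~f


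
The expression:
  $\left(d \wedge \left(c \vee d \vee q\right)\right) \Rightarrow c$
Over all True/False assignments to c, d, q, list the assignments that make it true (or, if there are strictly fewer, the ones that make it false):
is false only for:
  c=False, d=True, q=False;
  c=False, d=True, q=True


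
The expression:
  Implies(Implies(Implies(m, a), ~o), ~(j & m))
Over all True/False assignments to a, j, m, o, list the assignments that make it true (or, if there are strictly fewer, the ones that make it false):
is false only for:
  a=False, j=True, m=True, o=False;
  a=False, j=True, m=True, o=True;
  a=True, j=True, m=True, o=False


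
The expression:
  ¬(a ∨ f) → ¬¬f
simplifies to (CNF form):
a ∨ f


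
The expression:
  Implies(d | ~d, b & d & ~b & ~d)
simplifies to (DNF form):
False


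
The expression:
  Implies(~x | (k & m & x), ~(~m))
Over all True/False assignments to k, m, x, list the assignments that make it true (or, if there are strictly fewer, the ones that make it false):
is false only for:
  k=False, m=False, x=False;
  k=True, m=False, x=False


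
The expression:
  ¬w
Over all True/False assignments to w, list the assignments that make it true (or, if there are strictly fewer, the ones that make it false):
is true only for:
  w=False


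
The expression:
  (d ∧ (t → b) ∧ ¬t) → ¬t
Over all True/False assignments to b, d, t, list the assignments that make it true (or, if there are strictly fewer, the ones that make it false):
is always true.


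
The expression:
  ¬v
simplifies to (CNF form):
¬v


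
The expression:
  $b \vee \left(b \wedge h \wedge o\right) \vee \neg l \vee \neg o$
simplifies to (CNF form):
$b \vee \neg l \vee \neg o$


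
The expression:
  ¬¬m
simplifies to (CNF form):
m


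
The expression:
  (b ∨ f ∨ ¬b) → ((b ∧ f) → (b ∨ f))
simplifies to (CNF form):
True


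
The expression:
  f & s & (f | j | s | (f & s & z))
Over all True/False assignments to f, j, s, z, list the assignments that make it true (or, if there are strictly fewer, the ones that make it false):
is true only for:
  f=True, j=False, s=True, z=False;
  f=True, j=False, s=True, z=True;
  f=True, j=True, s=True, z=False;
  f=True, j=True, s=True, z=True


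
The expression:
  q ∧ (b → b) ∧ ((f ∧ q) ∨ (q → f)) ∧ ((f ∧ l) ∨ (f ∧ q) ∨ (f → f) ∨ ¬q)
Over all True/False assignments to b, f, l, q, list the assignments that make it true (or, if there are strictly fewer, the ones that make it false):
is true only for:
  b=False, f=True, l=False, q=True;
  b=False, f=True, l=True, q=True;
  b=True, f=True, l=False, q=True;
  b=True, f=True, l=True, q=True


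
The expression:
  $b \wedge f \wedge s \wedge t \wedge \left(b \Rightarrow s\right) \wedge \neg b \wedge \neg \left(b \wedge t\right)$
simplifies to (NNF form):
$\text{False}$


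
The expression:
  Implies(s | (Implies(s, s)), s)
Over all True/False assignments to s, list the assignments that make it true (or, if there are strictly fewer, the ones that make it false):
is true only for:
  s=True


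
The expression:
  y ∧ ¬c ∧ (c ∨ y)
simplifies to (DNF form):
y ∧ ¬c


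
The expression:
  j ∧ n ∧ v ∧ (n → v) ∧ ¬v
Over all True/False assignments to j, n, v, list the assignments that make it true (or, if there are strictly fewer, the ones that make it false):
is never true.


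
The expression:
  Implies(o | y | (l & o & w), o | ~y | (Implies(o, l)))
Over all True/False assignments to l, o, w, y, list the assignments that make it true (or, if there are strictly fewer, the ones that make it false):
is always true.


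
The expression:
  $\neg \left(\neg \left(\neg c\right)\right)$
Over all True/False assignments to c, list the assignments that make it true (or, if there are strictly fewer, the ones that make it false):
is true only for:
  c=False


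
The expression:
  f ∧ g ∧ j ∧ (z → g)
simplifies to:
f ∧ g ∧ j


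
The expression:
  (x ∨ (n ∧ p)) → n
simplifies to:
n ∨ ¬x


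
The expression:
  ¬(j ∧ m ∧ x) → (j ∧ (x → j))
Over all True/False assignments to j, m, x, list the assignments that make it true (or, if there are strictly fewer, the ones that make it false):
is true only for:
  j=True, m=False, x=False;
  j=True, m=False, x=True;
  j=True, m=True, x=False;
  j=True, m=True, x=True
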